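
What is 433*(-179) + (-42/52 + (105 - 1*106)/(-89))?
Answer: -179353041/2314 ≈ -77508.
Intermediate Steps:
433*(-179) + (-42/52 + (105 - 1*106)/(-89)) = -77507 + (-42*1/52 + (105 - 106)*(-1/89)) = -77507 + (-21/26 - 1*(-1/89)) = -77507 + (-21/26 + 1/89) = -77507 - 1843/2314 = -179353041/2314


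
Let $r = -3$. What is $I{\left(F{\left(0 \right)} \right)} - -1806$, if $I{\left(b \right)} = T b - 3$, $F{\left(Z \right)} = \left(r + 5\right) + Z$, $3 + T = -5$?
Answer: $1787$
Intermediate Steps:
$T = -8$ ($T = -3 - 5 = -8$)
$F{\left(Z \right)} = 2 + Z$ ($F{\left(Z \right)} = \left(-3 + 5\right) + Z = 2 + Z$)
$I{\left(b \right)} = -3 - 8 b$ ($I{\left(b \right)} = - 8 b - 3 = -3 - 8 b$)
$I{\left(F{\left(0 \right)} \right)} - -1806 = \left(-3 - 8 \left(2 + 0\right)\right) - -1806 = \left(-3 - 16\right) + 1806 = -19 + 1806 = 1787$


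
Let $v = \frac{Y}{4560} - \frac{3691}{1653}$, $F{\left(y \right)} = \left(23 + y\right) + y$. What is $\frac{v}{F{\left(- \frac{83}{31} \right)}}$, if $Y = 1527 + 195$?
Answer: $- \frac{3802801}{36167640} \approx -0.10514$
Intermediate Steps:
$Y = 1722$
$F{\left(y \right)} = 23 + 2 y$
$v = - \frac{122671}{66120}$ ($v = \frac{1722}{4560} - \frac{3691}{1653} = 1722 \cdot \frac{1}{4560} - \frac{3691}{1653} = \frac{287}{760} - \frac{3691}{1653} = - \frac{122671}{66120} \approx -1.8553$)
$\frac{v}{F{\left(- \frac{83}{31} \right)}} = - \frac{122671}{66120 \left(23 + 2 \left(- \frac{83}{31}\right)\right)} = - \frac{122671}{66120 \left(23 - \frac{166}{31}\right)} = - \frac{122671}{66120 \cdot \frac{547}{31}} = \left(- \frac{122671}{66120}\right) \frac{31}{547} = - \frac{3802801}{36167640}$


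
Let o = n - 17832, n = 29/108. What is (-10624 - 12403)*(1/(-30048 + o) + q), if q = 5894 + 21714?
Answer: -3287363800672660/5171011 ≈ -6.3573e+8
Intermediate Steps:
q = 27608
n = 29/108 (n = (1/108)*29 = 29/108 ≈ 0.26852)
o = -1925827/108 (o = 29/108 - 17832 = -1925827/108 ≈ -17832.)
(-10624 - 12403)*(1/(-30048 + o) + q) = (-10624 - 12403)*(1/(-30048 - 1925827/108) + 27608) = -23027*(1/(-5171011/108) + 27608) = -23027*(-108/5171011 + 27608) = -23027*142761271580/5171011 = -3287363800672660/5171011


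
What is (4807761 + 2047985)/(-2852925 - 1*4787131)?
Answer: -3427873/3820028 ≈ -0.89734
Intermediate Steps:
(4807761 + 2047985)/(-2852925 - 1*4787131) = 6855746/(-2852925 - 4787131) = 6855746/(-7640056) = 6855746*(-1/7640056) = -3427873/3820028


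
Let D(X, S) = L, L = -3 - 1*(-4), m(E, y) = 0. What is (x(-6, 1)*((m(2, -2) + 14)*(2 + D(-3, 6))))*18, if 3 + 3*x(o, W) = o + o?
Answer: -3780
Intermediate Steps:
L = 1 (L = -3 + 4 = 1)
D(X, S) = 1
x(o, W) = -1 + 2*o/3 (x(o, W) = -1 + (o + o)/3 = -1 + (2*o)/3 = -1 + 2*o/3)
(x(-6, 1)*((m(2, -2) + 14)*(2 + D(-3, 6))))*18 = ((-1 + (⅔)*(-6))*((0 + 14)*(2 + 1)))*18 = ((-1 - 4)*(14*3))*18 = -5*42*18 = -210*18 = -3780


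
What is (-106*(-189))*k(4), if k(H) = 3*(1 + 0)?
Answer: 60102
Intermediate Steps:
k(H) = 3 (k(H) = 3*1 = 3)
(-106*(-189))*k(4) = -106*(-189)*3 = 20034*3 = 60102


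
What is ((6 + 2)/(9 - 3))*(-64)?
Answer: -256/3 ≈ -85.333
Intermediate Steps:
((6 + 2)/(9 - 3))*(-64) = (8/6)*(-64) = (8*(⅙))*(-64) = (4/3)*(-64) = -256/3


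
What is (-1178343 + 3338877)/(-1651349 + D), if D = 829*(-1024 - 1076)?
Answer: -2160534/3392249 ≈ -0.63690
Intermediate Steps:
D = -1740900 (D = 829*(-2100) = -1740900)
(-1178343 + 3338877)/(-1651349 + D) = (-1178343 + 3338877)/(-1651349 - 1740900) = 2160534/(-3392249) = 2160534*(-1/3392249) = -2160534/3392249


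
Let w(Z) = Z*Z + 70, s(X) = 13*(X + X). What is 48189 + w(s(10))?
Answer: 115859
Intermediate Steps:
s(X) = 26*X (s(X) = 13*(2*X) = 26*X)
w(Z) = 70 + Z**2 (w(Z) = Z**2 + 70 = 70 + Z**2)
48189 + w(s(10)) = 48189 + (70 + (26*10)**2) = 48189 + (70 + 260**2) = 48189 + (70 + 67600) = 48189 + 67670 = 115859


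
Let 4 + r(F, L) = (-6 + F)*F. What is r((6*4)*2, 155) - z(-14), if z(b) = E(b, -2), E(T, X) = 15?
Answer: 1997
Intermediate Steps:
r(F, L) = -4 + F*(-6 + F) (r(F, L) = -4 + (-6 + F)*F = -4 + F*(-6 + F))
z(b) = 15
r((6*4)*2, 155) - z(-14) = (-4 + ((6*4)*2)**2 - 6*6*4*2) - 1*15 = (-4 + (24*2)**2 - 144*2) - 15 = (-4 + 48**2 - 6*48) - 15 = (-4 + 2304 - 288) - 15 = 2012 - 15 = 1997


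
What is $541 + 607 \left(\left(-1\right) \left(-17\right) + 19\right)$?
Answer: $22393$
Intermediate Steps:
$541 + 607 \left(\left(-1\right) \left(-17\right) + 19\right) = 541 + 607 \left(17 + 19\right) = 541 + 607 \cdot 36 = 541 + 21852 = 22393$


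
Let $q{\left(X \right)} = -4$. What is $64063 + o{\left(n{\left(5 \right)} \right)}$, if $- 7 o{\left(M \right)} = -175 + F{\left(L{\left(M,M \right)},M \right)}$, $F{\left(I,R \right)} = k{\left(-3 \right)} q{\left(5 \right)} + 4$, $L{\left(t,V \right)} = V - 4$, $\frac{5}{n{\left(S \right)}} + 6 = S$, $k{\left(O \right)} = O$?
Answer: $\frac{448600}{7} \approx 64086.0$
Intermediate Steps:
$n{\left(S \right)} = \frac{5}{-6 + S}$
$L{\left(t,V \right)} = -4 + V$
$F{\left(I,R \right)} = 16$ ($F{\left(I,R \right)} = \left(-3\right) \left(-4\right) + 4 = 12 + 4 = 16$)
$o{\left(M \right)} = \frac{159}{7}$ ($o{\left(M \right)} = - \frac{-175 + 16}{7} = \left(- \frac{1}{7}\right) \left(-159\right) = \frac{159}{7}$)
$64063 + o{\left(n{\left(5 \right)} \right)} = 64063 + \frac{159}{7} = \frac{448600}{7}$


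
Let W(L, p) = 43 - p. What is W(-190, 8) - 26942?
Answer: -26907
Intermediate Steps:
W(-190, 8) - 26942 = (43 - 1*8) - 26942 = (43 - 8) - 26942 = 35 - 26942 = -26907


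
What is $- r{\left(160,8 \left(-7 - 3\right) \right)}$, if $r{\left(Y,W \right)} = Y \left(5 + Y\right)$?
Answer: $-26400$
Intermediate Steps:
$- r{\left(160,8 \left(-7 - 3\right) \right)} = - 160 \left(5 + 160\right) = - 160 \cdot 165 = \left(-1\right) 26400 = -26400$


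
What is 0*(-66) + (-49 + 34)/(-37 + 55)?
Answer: -5/6 ≈ -0.83333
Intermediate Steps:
0*(-66) + (-49 + 34)/(-37 + 55) = 0 - 15/18 = 0 - 15*1/18 = 0 - 5/6 = -5/6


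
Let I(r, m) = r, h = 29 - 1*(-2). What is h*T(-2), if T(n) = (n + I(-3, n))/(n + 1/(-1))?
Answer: 155/3 ≈ 51.667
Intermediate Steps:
h = 31 (h = 29 + 2 = 31)
T(n) = (-3 + n)/(-1 + n) (T(n) = (n - 3)/(n + 1/(-1)) = (-3 + n)/(n - 1) = (-3 + n)/(-1 + n))
h*T(-2) = 31*((-3 - 2)/(-1 - 2)) = 31*(-5/(-3)) = 31*(-⅓*(-5)) = 31*(5/3) = 155/3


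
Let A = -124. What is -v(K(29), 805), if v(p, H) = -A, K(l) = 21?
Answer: -124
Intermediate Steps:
v(p, H) = 124 (v(p, H) = -1*(-124) = 124)
-v(K(29), 805) = -1*124 = -124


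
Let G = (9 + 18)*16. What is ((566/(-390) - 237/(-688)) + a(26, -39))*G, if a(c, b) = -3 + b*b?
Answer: 1831557519/2795 ≈ 6.5530e+5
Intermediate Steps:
a(c, b) = -3 + b²
G = 432 (G = 27*16 = 432)
((566/(-390) - 237/(-688)) + a(26, -39))*G = ((566/(-390) - 237/(-688)) + (-3 + (-39)²))*432 = ((566*(-1/390) - 237*(-1/688)) + (-3 + 1521))*432 = ((-283/195 + 237/688) + 1518)*432 = (-148489/134160 + 1518)*432 = (203506391/134160)*432 = 1831557519/2795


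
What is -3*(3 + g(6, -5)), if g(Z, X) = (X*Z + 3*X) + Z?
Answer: 108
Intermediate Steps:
g(Z, X) = Z + 3*X + X*Z (g(Z, X) = (3*X + X*Z) + Z = Z + 3*X + X*Z)
-3*(3 + g(6, -5)) = -3*(3 + (6 + 3*(-5) - 5*6)) = -3*(3 + (6 - 15 - 30)) = -3*(3 - 39) = -3*(-36) = 108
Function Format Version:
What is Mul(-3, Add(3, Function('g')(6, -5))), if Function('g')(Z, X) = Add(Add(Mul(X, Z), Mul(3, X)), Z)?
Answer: 108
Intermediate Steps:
Function('g')(Z, X) = Add(Z, Mul(3, X), Mul(X, Z)) (Function('g')(Z, X) = Add(Add(Mul(3, X), Mul(X, Z)), Z) = Add(Z, Mul(3, X), Mul(X, Z)))
Mul(-3, Add(3, Function('g')(6, -5))) = Mul(-3, Add(3, Add(6, Mul(3, -5), Mul(-5, 6)))) = Mul(-3, Add(3, Add(6, -15, -30))) = Mul(-3, Add(3, -39)) = Mul(-3, -36) = 108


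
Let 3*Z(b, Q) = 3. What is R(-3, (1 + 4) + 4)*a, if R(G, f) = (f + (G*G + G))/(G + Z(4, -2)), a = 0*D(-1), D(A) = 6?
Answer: 0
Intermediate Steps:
Z(b, Q) = 1 (Z(b, Q) = (⅓)*3 = 1)
a = 0 (a = 0*6 = 0)
R(G, f) = (G + f + G²)/(1 + G) (R(G, f) = (f + (G*G + G))/(G + 1) = (f + (G² + G))/(1 + G) = (f + (G + G²))/(1 + G) = (G + f + G²)/(1 + G))
R(-3, (1 + 4) + 4)*a = ((-3 + ((1 + 4) + 4) + (-3)²)/(1 - 3))*0 = ((-3 + (5 + 4) + 9)/(-2))*0 = -(-3 + 9 + 9)/2*0 = -½*15*0 = -15/2*0 = 0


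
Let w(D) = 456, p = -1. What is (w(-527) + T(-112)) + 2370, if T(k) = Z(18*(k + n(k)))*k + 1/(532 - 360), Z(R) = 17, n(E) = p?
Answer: 158585/172 ≈ 922.01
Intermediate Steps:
n(E) = -1
T(k) = 1/172 + 17*k (T(k) = 17*k + 1/(532 - 360) = 17*k + 1/172 = 1/172 + 17*k)
(w(-527) + T(-112)) + 2370 = (456 + (1/172 + 17*(-112))) + 2370 = (456 + (1/172 - 1904)) + 2370 = (456 - 327487/172) + 2370 = -249055/172 + 2370 = 158585/172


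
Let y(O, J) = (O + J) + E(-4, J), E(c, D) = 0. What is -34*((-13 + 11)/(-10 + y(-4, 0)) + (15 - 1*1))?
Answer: -3366/7 ≈ -480.86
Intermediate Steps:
y(O, J) = J + O (y(O, J) = (O + J) + 0 = (J + O) + 0 = J + O)
-34*((-13 + 11)/(-10 + y(-4, 0)) + (15 - 1*1)) = -34*((-13 + 11)/(-10 + (0 - 4)) + (15 - 1*1)) = -34*(-2/(-10 - 4) + (15 - 1)) = -34*(-2/(-14) + 14) = -34*(-2*(-1/14) + 14) = -34*(⅐ + 14) = -34*99/7 = -3366/7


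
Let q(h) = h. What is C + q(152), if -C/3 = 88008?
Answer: -263872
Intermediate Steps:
C = -264024 (C = -3*88008 = -264024)
C + q(152) = -264024 + 152 = -263872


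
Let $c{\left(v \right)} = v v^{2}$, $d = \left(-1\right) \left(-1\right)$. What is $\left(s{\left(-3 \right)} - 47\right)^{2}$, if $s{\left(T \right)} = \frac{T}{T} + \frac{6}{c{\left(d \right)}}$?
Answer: $1600$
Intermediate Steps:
$d = 1$
$c{\left(v \right)} = v^{3}$
$s{\left(T \right)} = 7$ ($s{\left(T \right)} = \frac{T}{T} + \frac{6}{1^{3}} = 1 + \frac{6}{1} = 1 + 6 \cdot 1 = 1 + 6 = 7$)
$\left(s{\left(-3 \right)} - 47\right)^{2} = \left(7 - 47\right)^{2} = \left(-40\right)^{2} = 1600$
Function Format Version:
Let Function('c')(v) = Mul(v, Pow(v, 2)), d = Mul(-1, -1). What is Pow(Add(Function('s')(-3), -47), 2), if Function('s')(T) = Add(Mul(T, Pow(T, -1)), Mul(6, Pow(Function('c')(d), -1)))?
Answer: 1600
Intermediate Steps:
d = 1
Function('c')(v) = Pow(v, 3)
Function('s')(T) = 7 (Function('s')(T) = Add(Mul(T, Pow(T, -1)), Mul(6, Pow(Pow(1, 3), -1))) = Add(1, Mul(6, Pow(1, -1))) = Add(1, Mul(6, 1)) = Add(1, 6) = 7)
Pow(Add(Function('s')(-3), -47), 2) = Pow(Add(7, -47), 2) = Pow(-40, 2) = 1600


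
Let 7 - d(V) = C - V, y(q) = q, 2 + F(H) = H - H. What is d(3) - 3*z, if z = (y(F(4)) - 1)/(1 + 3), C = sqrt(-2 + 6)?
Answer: 41/4 ≈ 10.250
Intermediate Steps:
F(H) = -2 (F(H) = -2 + (H - H) = -2 + 0 = -2)
C = 2 (C = sqrt(4) = 2)
d(V) = 5 + V (d(V) = 7 - (2 - V) = 7 + (-2 + V) = 5 + V)
z = -3/4 (z = (-2 - 1)/(1 + 3) = -3/4 ≈ -0.75000)
d(3) - 3*z = (5 + 3) - 3*(-3/4) = 8 + 9/4 = 41/4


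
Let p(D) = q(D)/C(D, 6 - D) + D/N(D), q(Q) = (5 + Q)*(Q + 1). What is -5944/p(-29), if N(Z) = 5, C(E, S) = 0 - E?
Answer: -861880/2519 ≈ -342.15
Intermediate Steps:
C(E, S) = -E
q(Q) = (1 + Q)*(5 + Q) (q(Q) = (5 + Q)*(1 + Q) = (1 + Q)*(5 + Q))
p(D) = D/5 - (5 + D² + 6*D)/D (p(D) = (5 + D² + 6*D)/((-D)) + D/5 = (5 + D² + 6*D)*(-1/D) + D*(⅕) = -(5 + D² + 6*D)/D + D/5 = D/5 - (5 + D² + 6*D)/D)
-5944/p(-29) = -5944/(-6 - 5/(-29) - ⅘*(-29)) = -5944/(-6 - 5*(-1/29) + 116/5) = -5944/(-6 + 5/29 + 116/5) = -5944/2519/145 = -5944*145/2519 = -861880/2519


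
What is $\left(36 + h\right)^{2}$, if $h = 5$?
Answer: $1681$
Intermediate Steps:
$\left(36 + h\right)^{2} = \left(36 + 5\right)^{2} = 41^{2} = 1681$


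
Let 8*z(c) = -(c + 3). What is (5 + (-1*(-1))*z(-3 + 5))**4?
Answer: 1500625/4096 ≈ 366.36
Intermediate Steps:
z(c) = -3/8 - c/8 (z(c) = (-(c + 3))/8 = (-(3 + c))/8 = (-3 - c)/8 = -3/8 - c/8)
(5 + (-1*(-1))*z(-3 + 5))**4 = (5 + (-1*(-1))*(-3/8 - (-3 + 5)/8))**4 = (5 + 1*(-3/8 - 1/8*2))**4 = (5 + 1*(-3/8 - 1/4))**4 = (5 + 1*(-5/8))**4 = (5 - 5/8)**4 = (35/8)**4 = 1500625/4096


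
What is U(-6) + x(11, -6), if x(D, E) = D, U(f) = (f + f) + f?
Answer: -7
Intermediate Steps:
U(f) = 3*f (U(f) = 2*f + f = 3*f)
U(-6) + x(11, -6) = 3*(-6) + 11 = -18 + 11 = -7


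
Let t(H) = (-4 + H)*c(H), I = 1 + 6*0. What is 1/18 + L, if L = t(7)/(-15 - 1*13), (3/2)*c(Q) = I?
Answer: -1/63 ≈ -0.015873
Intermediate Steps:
I = 1 (I = 1 + 0 = 1)
c(Q) = 2/3 (c(Q) = (2/3)*1 = 2/3)
t(H) = -8/3 + 2*H/3 (t(H) = (-4 + H)*(2/3) = -8/3 + 2*H/3)
L = -1/14 (L = (-8/3 + (2/3)*7)/(-15 - 1*13) = (-8/3 + 14/3)/(-15 - 13) = 2/(-28) = 2*(-1/28) = -1/14 ≈ -0.071429)
1/18 + L = 1/18 - 1/14 = -1/63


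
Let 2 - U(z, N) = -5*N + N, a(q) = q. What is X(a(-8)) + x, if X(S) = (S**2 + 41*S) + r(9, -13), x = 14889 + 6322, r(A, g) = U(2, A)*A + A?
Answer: 21298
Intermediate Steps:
U(z, N) = 2 + 4*N (U(z, N) = 2 - (-5*N + N) = 2 - (-4)*N = 2 + 4*N)
r(A, g) = A + A*(2 + 4*A) (r(A, g) = (2 + 4*A)*A + A = A*(2 + 4*A) + A = A + A*(2 + 4*A))
x = 21211
X(S) = 351 + S**2 + 41*S (X(S) = (S**2 + 41*S) + 9*(3 + 4*9) = (S**2 + 41*S) + 9*(3 + 36) = (S**2 + 41*S) + 9*39 = (S**2 + 41*S) + 351 = 351 + S**2 + 41*S)
X(a(-8)) + x = (351 + (-8)**2 + 41*(-8)) + 21211 = (351 + 64 - 328) + 21211 = 87 + 21211 = 21298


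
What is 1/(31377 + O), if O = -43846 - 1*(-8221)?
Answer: -1/4248 ≈ -0.00023540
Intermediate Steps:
O = -35625 (O = -43846 + 8221 = -35625)
1/(31377 + O) = 1/(31377 - 35625) = 1/(-4248) = -1/4248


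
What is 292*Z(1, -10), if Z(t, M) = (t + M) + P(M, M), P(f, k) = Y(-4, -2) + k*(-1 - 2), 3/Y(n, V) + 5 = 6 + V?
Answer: 5256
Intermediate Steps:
Y(n, V) = 3/(1 + V) (Y(n, V) = 3/(-5 + (6 + V)) = 3/(1 + V))
P(f, k) = -3 - 3*k (P(f, k) = 3/(1 - 2) + k*(-1 - 2) = 3/(-1) + k*(-3) = 3*(-1) - 3*k = -3 - 3*k)
Z(t, M) = -3 + t - 2*M (Z(t, M) = (t + M) + (-3 - 3*M) = (M + t) + (-3 - 3*M) = -3 + t - 2*M)
292*Z(1, -10) = 292*(-3 + 1 - 2*(-10)) = 292*(-3 + 1 + 20) = 292*18 = 5256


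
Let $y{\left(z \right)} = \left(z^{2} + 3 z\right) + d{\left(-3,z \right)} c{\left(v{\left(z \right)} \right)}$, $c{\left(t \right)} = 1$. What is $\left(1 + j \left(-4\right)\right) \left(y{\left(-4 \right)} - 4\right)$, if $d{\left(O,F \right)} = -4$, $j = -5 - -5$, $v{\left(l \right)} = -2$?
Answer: $-4$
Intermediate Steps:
$j = 0$ ($j = -5 + 5 = 0$)
$y{\left(z \right)} = -4 + z^{2} + 3 z$ ($y{\left(z \right)} = \left(z^{2} + 3 z\right) - 4 = -4 + z^{2} + 3 z$)
$\left(1 + j \left(-4\right)\right) \left(y{\left(-4 \right)} - 4\right) = \left(1 + 0 \left(-4\right)\right) \left(\left(-4 + \left(-4\right)^{2} + 3 \left(-4\right)\right) - 4\right) = \left(1 + 0\right) \left(\left(-4 + 16 - 12\right) - 4\right) = 1 \left(0 - 4\right) = 1 \left(-4\right) = -4$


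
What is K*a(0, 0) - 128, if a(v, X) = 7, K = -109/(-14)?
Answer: -147/2 ≈ -73.500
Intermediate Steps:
K = 109/14 (K = -109*(-1/14) = 109/14 ≈ 7.7857)
K*a(0, 0) - 128 = (109/14)*7 - 128 = 109/2 - 128 = -147/2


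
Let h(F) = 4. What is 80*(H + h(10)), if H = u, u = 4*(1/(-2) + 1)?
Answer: 480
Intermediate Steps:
u = 2 (u = 4*(-½ + 1) = 4*(½) = 2)
H = 2
80*(H + h(10)) = 80*(2 + 4) = 80*6 = 480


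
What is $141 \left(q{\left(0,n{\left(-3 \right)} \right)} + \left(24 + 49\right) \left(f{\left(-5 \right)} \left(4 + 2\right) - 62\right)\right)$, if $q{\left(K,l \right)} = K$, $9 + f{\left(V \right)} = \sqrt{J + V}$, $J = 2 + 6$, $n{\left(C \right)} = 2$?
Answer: $-1193988 + 61758 \sqrt{3} \approx -1.087 \cdot 10^{6}$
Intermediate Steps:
$J = 8$
$f{\left(V \right)} = -9 + \sqrt{8 + V}$
$141 \left(q{\left(0,n{\left(-3 \right)} \right)} + \left(24 + 49\right) \left(f{\left(-5 \right)} \left(4 + 2\right) - 62\right)\right) = 141 \left(0 + \left(24 + 49\right) \left(\left(-9 + \sqrt{8 - 5}\right) \left(4 + 2\right) - 62\right)\right) = 141 \left(0 + 73 \left(\left(-9 + \sqrt{3}\right) 6 - 62\right)\right) = 141 \left(0 + 73 \left(\left(-54 + 6 \sqrt{3}\right) - 62\right)\right) = 141 \left(0 + 73 \left(-116 + 6 \sqrt{3}\right)\right) = 141 \left(0 - \left(8468 - 438 \sqrt{3}\right)\right) = 141 \left(-8468 + 438 \sqrt{3}\right) = -1193988 + 61758 \sqrt{3}$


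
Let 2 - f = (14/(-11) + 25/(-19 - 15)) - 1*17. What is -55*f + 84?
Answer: -36429/34 ≈ -1071.4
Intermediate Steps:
f = 7857/374 (f = 2 - ((14/(-11) + 25/(-19 - 15)) - 1*17) = 2 - ((14*(-1/11) + 25/(-34)) - 17) = 2 - ((-14/11 + 25*(-1/34)) - 17) = 2 - ((-14/11 - 25/34) - 17) = 2 - (-751/374 - 17) = 2 - 1*(-7109/374) = 2 + 7109/374 = 7857/374 ≈ 21.008)
-55*f + 84 = -55*7857/374 + 84 = -39285/34 + 84 = -36429/34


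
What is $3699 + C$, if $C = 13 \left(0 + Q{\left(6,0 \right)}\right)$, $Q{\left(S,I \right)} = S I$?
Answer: $3699$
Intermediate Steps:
$Q{\left(S,I \right)} = I S$
$C = 0$ ($C = 13 \left(0 + 0 \cdot 6\right) = 13 \left(0 + 0\right) = 13 \cdot 0 = 0$)
$3699 + C = 3699 + 0 = 3699$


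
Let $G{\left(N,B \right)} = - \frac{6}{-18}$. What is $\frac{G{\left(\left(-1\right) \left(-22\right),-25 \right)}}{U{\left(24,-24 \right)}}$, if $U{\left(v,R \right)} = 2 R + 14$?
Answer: $- \frac{1}{102} \approx -0.0098039$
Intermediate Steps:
$U{\left(v,R \right)} = 14 + 2 R$
$G{\left(N,B \right)} = \frac{1}{3}$ ($G{\left(N,B \right)} = \left(-6\right) \left(- \frac{1}{18}\right) = \frac{1}{3}$)
$\frac{G{\left(\left(-1\right) \left(-22\right),-25 \right)}}{U{\left(24,-24 \right)}} = \frac{1}{3 \left(14 + 2 \left(-24\right)\right)} = \frac{1}{3 \left(14 - 48\right)} = \frac{1}{3 \left(-34\right)} = \frac{1}{3} \left(- \frac{1}{34}\right) = - \frac{1}{102}$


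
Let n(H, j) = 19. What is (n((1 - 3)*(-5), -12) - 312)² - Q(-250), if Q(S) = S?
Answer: 86099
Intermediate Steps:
(n((1 - 3)*(-5), -12) - 312)² - Q(-250) = (19 - 312)² - 1*(-250) = (-293)² + 250 = 85849 + 250 = 86099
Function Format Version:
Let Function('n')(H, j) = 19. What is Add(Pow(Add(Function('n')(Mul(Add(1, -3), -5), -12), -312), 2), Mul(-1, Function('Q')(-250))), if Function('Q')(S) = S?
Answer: 86099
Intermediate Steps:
Add(Pow(Add(Function('n')(Mul(Add(1, -3), -5), -12), -312), 2), Mul(-1, Function('Q')(-250))) = Add(Pow(Add(19, -312), 2), Mul(-1, -250)) = Add(Pow(-293, 2), 250) = Add(85849, 250) = 86099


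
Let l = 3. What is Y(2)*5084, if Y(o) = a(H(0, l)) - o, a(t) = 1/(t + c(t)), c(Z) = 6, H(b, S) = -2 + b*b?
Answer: -8897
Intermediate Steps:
H(b, S) = -2 + b²
a(t) = 1/(6 + t) (a(t) = 1/(t + 6) = 1/(6 + t))
Y(o) = ¼ - o (Y(o) = 1/(6 + (-2 + 0²)) - o = 1/(6 + (-2 + 0)) - o = 1/(6 - 2) - o = 1/4 - o = ¼ - o)
Y(2)*5084 = (¼ - 1*2)*5084 = (¼ - 2)*5084 = -7/4*5084 = -8897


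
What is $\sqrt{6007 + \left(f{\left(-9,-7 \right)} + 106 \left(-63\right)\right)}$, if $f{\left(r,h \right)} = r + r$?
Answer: $i \sqrt{689} \approx 26.249 i$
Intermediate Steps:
$f{\left(r,h \right)} = 2 r$
$\sqrt{6007 + \left(f{\left(-9,-7 \right)} + 106 \left(-63\right)\right)} = \sqrt{6007 + \left(2 \left(-9\right) + 106 \left(-63\right)\right)} = \sqrt{6007 - 6696} = \sqrt{-689} = i \sqrt{689}$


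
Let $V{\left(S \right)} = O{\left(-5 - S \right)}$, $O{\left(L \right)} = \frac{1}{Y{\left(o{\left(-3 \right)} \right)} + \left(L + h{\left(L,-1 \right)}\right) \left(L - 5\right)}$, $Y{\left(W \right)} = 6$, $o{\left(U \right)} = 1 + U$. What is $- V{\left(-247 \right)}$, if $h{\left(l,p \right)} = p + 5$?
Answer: $- \frac{1}{58308} \approx -1.715 \cdot 10^{-5}$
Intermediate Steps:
$h{\left(l,p \right)} = 5 + p$
$O{\left(L \right)} = \frac{1}{6 + \left(-5 + L\right) \left(4 + L\right)}$ ($O{\left(L \right)} = \frac{1}{6 + \left(L + \left(5 - 1\right)\right) \left(L - 5\right)} = \frac{1}{6 + \left(L + 4\right) \left(-5 + L\right)} = \frac{1}{6 + \left(4 + L\right) \left(-5 + L\right)} = \frac{1}{6 + \left(-5 + L\right) \left(4 + L\right)}$)
$V{\left(S \right)} = \frac{1}{-9 + S + \left(-5 - S\right)^{2}}$ ($V{\left(S \right)} = \frac{1}{-14 + \left(-5 - S\right)^{2} - \left(-5 - S\right)} = \frac{1}{-14 + \left(-5 - S\right)^{2} + \left(5 + S\right)} = \frac{1}{-9 + S + \left(-5 - S\right)^{2}}$)
$- V{\left(-247 \right)} = - \frac{1}{-9 - 247 + \left(5 - 247\right)^{2}} = - \frac{1}{-9 - 247 + \left(-242\right)^{2}} = - \frac{1}{-9 - 247 + 58564} = - \frac{1}{58308}$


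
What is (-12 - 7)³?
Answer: -6859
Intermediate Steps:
(-12 - 7)³ = (-19)³ = -6859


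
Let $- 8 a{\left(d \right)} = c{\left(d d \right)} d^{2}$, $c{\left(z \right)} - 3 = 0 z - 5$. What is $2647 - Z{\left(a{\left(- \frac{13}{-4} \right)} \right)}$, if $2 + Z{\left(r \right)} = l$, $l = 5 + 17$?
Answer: $2627$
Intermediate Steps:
$c{\left(z \right)} = -2$ ($c{\left(z \right)} = 3 - \left(5 + 0 z\right) = 3 + \left(0 - 5\right) = 3 - 5 = -2$)
$a{\left(d \right)} = \frac{d^{2}}{4}$ ($a{\left(d \right)} = - \frac{\left(-2\right) d^{2}}{8} = \frac{d^{2}}{4}$)
$l = 22$
$Z{\left(r \right)} = 20$ ($Z{\left(r \right)} = -2 + 22 = 20$)
$2647 - Z{\left(a{\left(- \frac{13}{-4} \right)} \right)} = 2647 - 20 = 2627$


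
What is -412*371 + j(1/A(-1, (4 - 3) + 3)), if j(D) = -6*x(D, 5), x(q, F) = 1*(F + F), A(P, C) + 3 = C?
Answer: -152912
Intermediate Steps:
A(P, C) = -3 + C
x(q, F) = 2*F (x(q, F) = 1*(2*F) = 2*F)
j(D) = -60 (j(D) = -12*5 = -6*10 = -60)
-412*371 + j(1/A(-1, (4 - 3) + 3)) = -412*371 - 60 = -152852 - 60 = -152912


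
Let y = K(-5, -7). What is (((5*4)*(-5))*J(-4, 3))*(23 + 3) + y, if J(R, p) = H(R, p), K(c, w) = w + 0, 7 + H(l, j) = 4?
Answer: 7793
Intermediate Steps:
H(l, j) = -3 (H(l, j) = -7 + 4 = -3)
K(c, w) = w
y = -7
J(R, p) = -3
(((5*4)*(-5))*J(-4, 3))*(23 + 3) + y = (((5*4)*(-5))*(-3))*(23 + 3) - 7 = ((20*(-5))*(-3))*26 - 7 = -100*(-3)*26 - 7 = 300*26 - 7 = 7800 - 7 = 7793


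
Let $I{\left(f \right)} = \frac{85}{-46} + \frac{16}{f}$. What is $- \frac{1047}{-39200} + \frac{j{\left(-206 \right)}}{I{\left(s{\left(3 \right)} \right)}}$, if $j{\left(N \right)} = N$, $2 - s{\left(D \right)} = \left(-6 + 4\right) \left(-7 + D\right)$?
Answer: $\frac{159289983}{3488800} \approx 45.658$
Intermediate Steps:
$s{\left(D \right)} = -12 + 2 D$ ($s{\left(D \right)} = 2 - \left(-6 + 4\right) \left(-7 + D\right) = 2 - - 2 \left(-7 + D\right) = 2 - \left(14 - 2 D\right) = 2 + \left(-14 + 2 D\right) = -12 + 2 D$)
$I{\left(f \right)} = - \frac{85}{46} + \frac{16}{f}$ ($I{\left(f \right)} = 85 \left(- \frac{1}{46}\right) + \frac{16}{f} = - \frac{85}{46} + \frac{16}{f}$)
$- \frac{1047}{-39200} + \frac{j{\left(-206 \right)}}{I{\left(s{\left(3 \right)} \right)}} = - \frac{1047}{-39200} - \frac{206}{- \frac{85}{46} + \frac{16}{-12 + 2 \cdot 3}} = \left(-1047\right) \left(- \frac{1}{39200}\right) - \frac{206}{- \frac{85}{46} + \frac{16}{-12 + 6}} = \frac{1047}{39200} - \frac{206}{- \frac{85}{46} + \frac{16}{-6}} = \frac{1047}{39200} - \frac{206}{- \frac{85}{46} + 16 \left(- \frac{1}{6}\right)} = \frac{1047}{39200} - \frac{206}{- \frac{85}{46} - \frac{8}{3}} = \frac{1047}{39200} - \frac{206}{- \frac{623}{138}} = \frac{1047}{39200} - - \frac{28428}{623} = \frac{1047}{39200} + \frac{28428}{623} = \frac{159289983}{3488800}$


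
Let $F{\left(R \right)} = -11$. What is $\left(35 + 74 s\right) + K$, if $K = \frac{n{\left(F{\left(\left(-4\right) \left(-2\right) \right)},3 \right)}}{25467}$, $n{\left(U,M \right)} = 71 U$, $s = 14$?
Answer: $\frac{27274376}{25467} \approx 1071.0$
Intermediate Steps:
$K = - \frac{781}{25467}$ ($K = \frac{71 \left(-11\right)}{25467} = \left(-781\right) \frac{1}{25467} = - \frac{781}{25467} \approx -0.030667$)
$\left(35 + 74 s\right) + K = \left(35 + 74 \cdot 14\right) - \frac{781}{25467} = \left(35 + 1036\right) - \frac{781}{25467} = 1071 - \frac{781}{25467} = \frac{27274376}{25467}$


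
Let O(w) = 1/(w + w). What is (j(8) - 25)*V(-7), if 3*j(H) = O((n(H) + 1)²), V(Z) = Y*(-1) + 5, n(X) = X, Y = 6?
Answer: 12149/486 ≈ 24.998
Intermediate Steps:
O(w) = 1/(2*w)
V(Z) = -1 (V(Z) = 6*(-1) + 5 = -6 + 5 = -1)
j(H) = 1/(6*(1 + H)²) (j(H) = (1/(2*((H + 1)²)))/3 = (1/(2*((1 + H)²)))/3 = (1/(2*(1 + H)²))/3 = 1/(6*(1 + H)²))
(j(8) - 25)*V(-7) = (1/(6*(1 + 8)²) - 25)*(-1) = ((⅙)/9² - 25)*(-1) = ((⅙)*(1/81) - 25)*(-1) = (1/486 - 25)*(-1) = -12149/486*(-1) = 12149/486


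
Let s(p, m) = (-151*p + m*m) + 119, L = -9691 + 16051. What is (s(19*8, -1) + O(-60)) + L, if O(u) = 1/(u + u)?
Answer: -1976641/120 ≈ -16472.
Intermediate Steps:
L = 6360
O(u) = 1/(2*u)
s(p, m) = 119 + m² - 151*p (s(p, m) = (-151*p + m²) + 119 = (m² - 151*p) + 119 = 119 + m² - 151*p)
(s(19*8, -1) + O(-60)) + L = ((119 + (-1)² - 2869*8) + (½)/(-60)) + 6360 = ((119 + 1 - 151*152) + (½)*(-1/60)) + 6360 = ((119 + 1 - 22952) - 1/120) + 6360 = (-22832 - 1/120) + 6360 = -2739841/120 + 6360 = -1976641/120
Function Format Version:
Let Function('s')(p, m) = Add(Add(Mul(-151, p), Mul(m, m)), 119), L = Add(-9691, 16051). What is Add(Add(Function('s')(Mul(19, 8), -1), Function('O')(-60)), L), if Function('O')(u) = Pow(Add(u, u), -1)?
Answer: Rational(-1976641, 120) ≈ -16472.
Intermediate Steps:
L = 6360
Function('O')(u) = Mul(Rational(1, 2), Pow(u, -1)) (Function('O')(u) = Pow(Mul(2, u), -1) = Mul(Rational(1, 2), Pow(u, -1)))
Function('s')(p, m) = Add(119, Pow(m, 2), Mul(-151, p)) (Function('s')(p, m) = Add(Add(Mul(-151, p), Pow(m, 2)), 119) = Add(Add(Pow(m, 2), Mul(-151, p)), 119) = Add(119, Pow(m, 2), Mul(-151, p)))
Add(Add(Function('s')(Mul(19, 8), -1), Function('O')(-60)), L) = Add(Add(Add(119, Pow(-1, 2), Mul(-151, Mul(19, 8))), Mul(Rational(1, 2), Pow(-60, -1))), 6360) = Add(Add(Add(119, 1, Mul(-151, 152)), Mul(Rational(1, 2), Rational(-1, 60))), 6360) = Add(Add(Add(119, 1, -22952), Rational(-1, 120)), 6360) = Add(Add(-22832, Rational(-1, 120)), 6360) = Add(Rational(-2739841, 120), 6360) = Rational(-1976641, 120)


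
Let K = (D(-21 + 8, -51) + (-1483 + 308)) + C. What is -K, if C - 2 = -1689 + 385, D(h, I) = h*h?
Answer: 2308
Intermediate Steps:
D(h, I) = h²
C = -1302 (C = 2 + (-1689 + 385) = 2 - 1304 = -1302)
K = -2308 (K = ((-21 + 8)² + (-1483 + 308)) - 1302 = ((-13)² - 1175) - 1302 = (169 - 1175) - 1302 = -1006 - 1302 = -2308)
-K = -1*(-2308) = 2308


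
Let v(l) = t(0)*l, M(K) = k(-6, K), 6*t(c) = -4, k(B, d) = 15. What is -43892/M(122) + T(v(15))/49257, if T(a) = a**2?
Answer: -720662248/246285 ≈ -2926.1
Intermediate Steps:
t(c) = -2/3 (t(c) = (1/6)*(-4) = -2/3)
M(K) = 15
v(l) = -2*l/3
-43892/M(122) + T(v(15))/49257 = -43892/15 + (-2/3*15)**2/49257 = -43892*1/15 + (-10)**2*(1/49257) = -43892/15 + 100*(1/49257) = -43892/15 + 100/49257 = -720662248/246285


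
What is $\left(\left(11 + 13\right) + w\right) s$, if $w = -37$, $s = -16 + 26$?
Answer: $-130$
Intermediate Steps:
$s = 10$
$\left(\left(11 + 13\right) + w\right) s = \left(\left(11 + 13\right) - 37\right) 10 = \left(24 - 37\right) 10 = \left(-13\right) 10 = -130$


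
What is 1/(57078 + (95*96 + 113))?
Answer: 1/66311 ≈ 1.5080e-5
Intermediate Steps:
1/(57078 + (95*96 + 113)) = 1/(57078 + (9120 + 113)) = 1/(57078 + 9233) = 1/66311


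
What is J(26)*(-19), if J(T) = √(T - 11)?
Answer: -19*√15 ≈ -73.587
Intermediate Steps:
J(T) = √(-11 + T)
J(26)*(-19) = √(-11 + 26)*(-19) = √15*(-19) = -19*√15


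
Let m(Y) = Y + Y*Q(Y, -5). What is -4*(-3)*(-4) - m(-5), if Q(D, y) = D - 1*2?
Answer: -78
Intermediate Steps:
Q(D, y) = -2 + D (Q(D, y) = D - 2 = -2 + D)
m(Y) = Y + Y*(-2 + Y)
-4*(-3)*(-4) - m(-5) = -4*(-3)*(-4) - (-5)*(-1 - 5) = -(-12)*(-4) - (-5)*(-6) = -1*48 - 1*30 = -48 - 30 = -78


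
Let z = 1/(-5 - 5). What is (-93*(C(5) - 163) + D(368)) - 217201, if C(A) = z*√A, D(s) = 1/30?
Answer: -6061259/30 + 93*√5/10 ≈ -2.0202e+5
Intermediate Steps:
D(s) = 1/30
z = -⅒ (z = 1/(-10) = -⅒ ≈ -0.10000)
C(A) = -√A/10
(-93*(C(5) - 163) + D(368)) - 217201 = (-93*(-√5/10 - 163) + 1/30) - 217201 = (-93*(-163 - √5/10) + 1/30) - 217201 = ((15159 + 93*√5/10) + 1/30) - 217201 = (454771/30 + 93*√5/10) - 217201 = -6061259/30 + 93*√5/10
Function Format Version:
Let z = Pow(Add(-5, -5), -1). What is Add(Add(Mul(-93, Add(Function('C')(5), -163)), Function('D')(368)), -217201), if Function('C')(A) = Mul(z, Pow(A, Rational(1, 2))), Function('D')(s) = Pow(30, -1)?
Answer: Add(Rational(-6061259, 30), Mul(Rational(93, 10), Pow(5, Rational(1, 2)))) ≈ -2.0202e+5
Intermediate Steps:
Function('D')(s) = Rational(1, 30)
z = Rational(-1, 10) (z = Pow(-10, -1) = Rational(-1, 10) ≈ -0.10000)
Function('C')(A) = Mul(Rational(-1, 10), Pow(A, Rational(1, 2)))
Add(Add(Mul(-93, Add(Function('C')(5), -163)), Function('D')(368)), -217201) = Add(Add(Mul(-93, Add(Mul(Rational(-1, 10), Pow(5, Rational(1, 2))), -163)), Rational(1, 30)), -217201) = Add(Add(Mul(-93, Add(-163, Mul(Rational(-1, 10), Pow(5, Rational(1, 2))))), Rational(1, 30)), -217201) = Add(Add(Add(15159, Mul(Rational(93, 10), Pow(5, Rational(1, 2)))), Rational(1, 30)), -217201) = Add(Add(Rational(454771, 30), Mul(Rational(93, 10), Pow(5, Rational(1, 2)))), -217201) = Add(Rational(-6061259, 30), Mul(Rational(93, 10), Pow(5, Rational(1, 2))))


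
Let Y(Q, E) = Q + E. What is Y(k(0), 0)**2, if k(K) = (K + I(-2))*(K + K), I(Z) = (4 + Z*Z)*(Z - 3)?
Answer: 0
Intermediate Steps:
I(Z) = (-3 + Z)*(4 + Z**2) (I(Z) = (4 + Z**2)*(-3 + Z) = (-3 + Z)*(4 + Z**2))
k(K) = 2*K*(-40 + K) (k(K) = (K + (-12 + (-2)**3 - 3*(-2)**2 + 4*(-2)))*(K + K) = (K + (-12 - 8 - 3*4 - 8))*(2*K) = (K + (-12 - 8 - 12 - 8))*(2*K) = (K - 40)*(2*K) = (-40 + K)*(2*K) = 2*K*(-40 + K))
Y(Q, E) = E + Q
Y(k(0), 0)**2 = (0 + 2*0*(-40 + 0))**2 = (0 + 2*0*(-40))**2 = (0 + 0)**2 = 0**2 = 0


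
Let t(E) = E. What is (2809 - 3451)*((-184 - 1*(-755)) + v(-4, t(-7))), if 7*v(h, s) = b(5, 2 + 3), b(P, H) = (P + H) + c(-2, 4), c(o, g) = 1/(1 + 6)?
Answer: -18008100/49 ≈ -3.6751e+5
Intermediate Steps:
c(o, g) = 1/7
b(P, H) = 1/7 + H + P (b(P, H) = (P + H) + 1/7 = (H + P) + 1/7 = 1/7 + H + P)
v(h, s) = 71/49 (v(h, s) = (1/7 + (2 + 3) + 5)/7 = (1/7 + 5 + 5)/7 = (1/7)*(71/7) = 71/49)
(2809 - 3451)*((-184 - 1*(-755)) + v(-4, t(-7))) = (2809 - 3451)*((-184 - 1*(-755)) + 71/49) = -642*((-184 + 755) + 71/49) = -642*(571 + 71/49) = -642*28050/49 = -18008100/49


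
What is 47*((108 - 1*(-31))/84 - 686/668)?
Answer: 413929/14028 ≈ 29.507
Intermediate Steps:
47*((108 - 1*(-31))/84 - 686/668) = 47*((108 + 31)*(1/84) - 686*1/668) = 47*(139*(1/84) - 343/334) = 47*(139/84 - 343/334) = 47*(8807/14028) = 413929/14028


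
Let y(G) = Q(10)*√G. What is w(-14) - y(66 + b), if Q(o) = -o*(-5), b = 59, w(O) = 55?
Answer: 55 - 250*√5 ≈ -504.02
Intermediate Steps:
Q(o) = 5*o
y(G) = 50*√G (y(G) = (5*10)*√G = 50*√G)
w(-14) - y(66 + b) = 55 - 50*√(66 + 59) = 55 - 50*√125 = 55 - 50*5*√5 = 55 - 250*√5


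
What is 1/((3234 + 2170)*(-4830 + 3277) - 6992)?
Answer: -1/8399404 ≈ -1.1906e-7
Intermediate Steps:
1/((3234 + 2170)*(-4830 + 3277) - 6992) = 1/(5404*(-1553) - 6992) = 1/(-8392412 - 6992) = 1/(-8399404) = -1/8399404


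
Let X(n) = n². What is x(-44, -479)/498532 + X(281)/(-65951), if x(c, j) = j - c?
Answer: -39393273937/32878683932 ≈ -1.1981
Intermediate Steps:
x(-44, -479)/498532 + X(281)/(-65951) = (-479 - 1*(-44))/498532 + 281²/(-65951) = (-479 + 44)*(1/498532) + 78961*(-1/65951) = -435*1/498532 - 78961/65951 = -435/498532 - 78961/65951 = -39393273937/32878683932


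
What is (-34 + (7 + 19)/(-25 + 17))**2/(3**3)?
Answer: 22201/432 ≈ 51.391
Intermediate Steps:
(-34 + (7 + 19)/(-25 + 17))**2/(3**3) = (-34 + 26/(-8))**2/27 = (-34 + 26*(-1/8))**2*(1/27) = (-34 - 13/4)**2*(1/27) = (-149/4)**2*(1/27) = (22201/16)*(1/27) = 22201/432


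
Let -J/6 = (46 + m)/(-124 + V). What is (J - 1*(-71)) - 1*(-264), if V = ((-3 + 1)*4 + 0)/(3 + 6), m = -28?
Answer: 94378/281 ≈ 335.86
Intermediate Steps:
V = -8/9 (V = (-2*4 + 0)/9 = (-8 + 0)/9 = (⅑)*(-8) = -8/9 ≈ -0.88889)
J = 243/281 (J = -6*(46 - 28)/(-124 - 8/9) = -108/(-1124/9) = -108*(-9)/1124 = -6*(-81/562) = 243/281 ≈ 0.86477)
(J - 1*(-71)) - 1*(-264) = (243/281 - 1*(-71)) - 1*(-264) = (243/281 + 71) + 264 = 20194/281 + 264 = 94378/281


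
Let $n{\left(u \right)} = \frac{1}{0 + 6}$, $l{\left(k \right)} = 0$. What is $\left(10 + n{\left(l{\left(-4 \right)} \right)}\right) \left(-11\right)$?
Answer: $- \frac{671}{6} \approx -111.83$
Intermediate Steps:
$n{\left(u \right)} = \frac{1}{6}$
$\left(10 + n{\left(l{\left(-4 \right)} \right)}\right) \left(-11\right) = \left(10 + \frac{1}{6}\right) \left(-11\right) = \frac{61}{6} \left(-11\right) = - \frac{671}{6}$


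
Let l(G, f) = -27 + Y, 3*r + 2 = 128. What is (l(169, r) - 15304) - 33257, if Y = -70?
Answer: -48658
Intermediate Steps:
r = 42 (r = -⅔ + (⅓)*128 = -⅔ + 128/3 = 42)
l(G, f) = -97 (l(G, f) = -27 - 70 = -97)
(l(169, r) - 15304) - 33257 = (-97 - 15304) - 33257 = -15401 - 33257 = -48658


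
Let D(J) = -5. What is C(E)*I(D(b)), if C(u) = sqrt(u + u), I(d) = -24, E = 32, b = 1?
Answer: -192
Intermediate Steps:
C(u) = sqrt(2)*sqrt(u) (C(u) = sqrt(2*u) = sqrt(2)*sqrt(u))
C(E)*I(D(b)) = (sqrt(2)*sqrt(32))*(-24) = (sqrt(2)*(4*sqrt(2)))*(-24) = 8*(-24) = -192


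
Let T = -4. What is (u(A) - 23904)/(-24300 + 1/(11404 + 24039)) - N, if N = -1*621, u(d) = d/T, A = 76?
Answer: 535693405168/861264899 ≈ 621.98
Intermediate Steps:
u(d) = -d/4 (u(d) = d/(-4) = d*(-1/4) = -d/4)
N = -621
(u(A) - 23904)/(-24300 + 1/(11404 + 24039)) - N = (-1/4*76 - 23904)/(-24300 + 1/(11404 + 24039)) - 1*(-621) = (-19 - 23904)/(-24300 + 1/35443) + 621 = -23923/(-24300 + 1/35443) + 621 = -23923/(-861264899/35443) + 621 = -23923*(-35443/861264899) + 621 = 847902889/861264899 + 621 = 535693405168/861264899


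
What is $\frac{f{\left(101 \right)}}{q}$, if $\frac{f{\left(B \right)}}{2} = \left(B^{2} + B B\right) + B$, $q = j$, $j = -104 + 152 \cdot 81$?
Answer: $\frac{2929}{872} \approx 3.3589$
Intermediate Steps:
$j = 12208$ ($j = -104 + 12312 = 12208$)
$q = 12208$
$f{\left(B \right)} = 2 B + 4 B^{2}$ ($f{\left(B \right)} = 2 \left(\left(B^{2} + B B\right) + B\right) = 2 \left(\left(B^{2} + B^{2}\right) + B\right) = 2 \left(2 B^{2} + B\right) = 2 \left(B + 2 B^{2}\right) = 2 B + 4 B^{2}$)
$\frac{f{\left(101 \right)}}{q} = \frac{2 \cdot 101 \left(1 + 2 \cdot 101\right)}{12208} = 2 \cdot 101 \left(1 + 202\right) \frac{1}{12208} = 2 \cdot 101 \cdot 203 \cdot \frac{1}{12208} = 41006 \cdot \frac{1}{12208} = \frac{2929}{872}$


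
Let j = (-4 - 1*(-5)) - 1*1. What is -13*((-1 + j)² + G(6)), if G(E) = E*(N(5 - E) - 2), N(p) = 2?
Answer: -13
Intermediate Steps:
j = 0 (j = (-4 + 5) - 1 = 1 - 1 = 0)
G(E) = 0 (G(E) = E*(2 - 2) = E*0 = 0)
-13*((-1 + j)² + G(6)) = -13*((-1 + 0)² + 0) = -13*((-1)² + 0) = -13*(1 + 0) = -13*1 = -13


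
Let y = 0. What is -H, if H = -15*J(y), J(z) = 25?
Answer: 375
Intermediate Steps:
H = -375 (H = -15*25 = -375)
-H = -1*(-375) = 375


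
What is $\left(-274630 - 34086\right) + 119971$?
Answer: $-188745$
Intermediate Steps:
$\left(-274630 - 34086\right) + 119971 = -308716 + 119971 = -188745$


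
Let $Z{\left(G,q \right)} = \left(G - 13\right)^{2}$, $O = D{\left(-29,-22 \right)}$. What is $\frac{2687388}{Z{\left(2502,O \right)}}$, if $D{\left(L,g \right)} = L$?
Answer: $\frac{2687388}{6195121} \approx 0.43379$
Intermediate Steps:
$O = -29$
$Z{\left(G,q \right)} = \left(-13 + G\right)^{2}$
$\frac{2687388}{Z{\left(2502,O \right)}} = \frac{2687388}{\left(-13 + 2502\right)^{2}} = \frac{2687388}{2489^{2}} = \frac{2687388}{6195121}$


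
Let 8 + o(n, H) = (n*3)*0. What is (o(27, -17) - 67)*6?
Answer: -450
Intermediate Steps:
o(n, H) = -8 (o(n, H) = -8 + (n*3)*0 = -8 + (3*n)*0 = -8 + 0 = -8)
(o(27, -17) - 67)*6 = (-8 - 67)*6 = -75*6 = -450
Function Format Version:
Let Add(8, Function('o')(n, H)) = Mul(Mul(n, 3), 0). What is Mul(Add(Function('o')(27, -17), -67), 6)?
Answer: -450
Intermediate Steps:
Function('o')(n, H) = -8 (Function('o')(n, H) = Add(-8, Mul(Mul(n, 3), 0)) = Add(-8, Mul(Mul(3, n), 0)) = Add(-8, 0) = -8)
Mul(Add(Function('o')(27, -17), -67), 6) = Mul(Add(-8, -67), 6) = Mul(-75, 6) = -450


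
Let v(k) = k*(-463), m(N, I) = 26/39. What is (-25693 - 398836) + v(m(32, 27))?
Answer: -1274513/3 ≈ -4.2484e+5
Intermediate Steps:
m(N, I) = ⅔ (m(N, I) = 26*(1/39) = ⅔)
v(k) = -463*k
(-25693 - 398836) + v(m(32, 27)) = (-25693 - 398836) - 463*⅔ = -424529 - 926/3 = -1274513/3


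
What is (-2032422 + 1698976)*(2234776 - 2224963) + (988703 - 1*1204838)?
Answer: -3272321733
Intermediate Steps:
(-2032422 + 1698976)*(2234776 - 2224963) + (988703 - 1*1204838) = -333446*9813 + (988703 - 1204838) = -3272105598 - 216135 = -3272321733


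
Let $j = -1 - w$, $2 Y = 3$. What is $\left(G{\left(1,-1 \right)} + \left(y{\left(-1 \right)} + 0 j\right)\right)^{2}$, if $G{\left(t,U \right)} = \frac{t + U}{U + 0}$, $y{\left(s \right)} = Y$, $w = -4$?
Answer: $\frac{9}{4} \approx 2.25$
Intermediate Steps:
$Y = \frac{3}{2}$ ($Y = \frac{1}{2} \cdot 3 = \frac{3}{2} \approx 1.5$)
$y{\left(s \right)} = \frac{3}{2}$
$G{\left(t,U \right)} = \frac{U + t}{U}$
$j = 3$ ($j = -1 - -4 = -1 + 4 = 3$)
$\left(G{\left(1,-1 \right)} + \left(y{\left(-1 \right)} + 0 j\right)\right)^{2} = \left(\frac{-1 + 1}{-1} + \left(\frac{3}{2} + 0 \cdot 3\right)\right)^{2} = \left(\left(-1\right) 0 + \left(\frac{3}{2} + 0\right)\right)^{2} = \left(0 + \frac{3}{2}\right)^{2} = \left(\frac{3}{2}\right)^{2} = \frac{9}{4}$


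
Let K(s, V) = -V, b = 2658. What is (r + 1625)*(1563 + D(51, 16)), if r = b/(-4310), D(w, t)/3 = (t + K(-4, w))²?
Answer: 18335859948/2155 ≈ 8.5085e+6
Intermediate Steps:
D(w, t) = 3*(t - w)²
r = -1329/2155 (r = 2658/(-4310) = 2658*(-1/4310) = -1329/2155 ≈ -0.61670)
(r + 1625)*(1563 + D(51, 16)) = (-1329/2155 + 1625)*(1563 + 3*(16 - 1*51)²) = 3500546*(1563 + 3*(16 - 51)²)/2155 = 3500546*(1563 + 3*(-35)²)/2155 = 3500546*(1563 + 3*1225)/2155 = 3500546*(1563 + 3675)/2155 = (3500546/2155)*5238 = 18335859948/2155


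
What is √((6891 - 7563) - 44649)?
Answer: I*√45321 ≈ 212.89*I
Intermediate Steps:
√((6891 - 7563) - 44649) = √(-672 - 44649) = √(-45321) = I*√45321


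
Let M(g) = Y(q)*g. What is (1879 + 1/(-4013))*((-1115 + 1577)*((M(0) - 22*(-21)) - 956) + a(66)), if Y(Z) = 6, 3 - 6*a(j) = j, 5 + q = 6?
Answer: -1721015519601/4013 ≈ -4.2886e+8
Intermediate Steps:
q = 1 (q = -5 + 6 = 1)
a(j) = ½ - j/6
M(g) = 6*g
(1879 + 1/(-4013))*((-1115 + 1577)*((M(0) - 22*(-21)) - 956) + a(66)) = (1879 + 1/(-4013))*((-1115 + 1577)*((6*0 - 22*(-21)) - 956) + (½ - ⅙*66)) = (1879 - 1/4013)*(462*((0 + 462) - 956) + (½ - 11)) = 7540426*(462*(462 - 956) - 21/2)/4013 = 7540426*(462*(-494) - 21/2)/4013 = 7540426*(-228228 - 21/2)/4013 = (7540426/4013)*(-456477/2) = -1721015519601/4013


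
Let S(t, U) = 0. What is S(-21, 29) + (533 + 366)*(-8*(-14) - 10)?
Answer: 91698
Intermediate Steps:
S(-21, 29) + (533 + 366)*(-8*(-14) - 10) = 0 + (533 + 366)*(-8*(-14) - 10) = 0 + 899*(112 - 10) = 0 + 899*102 = 0 + 91698 = 91698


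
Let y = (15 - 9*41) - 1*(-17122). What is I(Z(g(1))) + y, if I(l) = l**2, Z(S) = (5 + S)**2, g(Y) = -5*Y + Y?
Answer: 16769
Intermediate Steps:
g(Y) = -4*Y
y = 16768 (y = (15 - 369) + 17122 = -354 + 17122 = 16768)
I(Z(g(1))) + y = ((5 - 4*1)**2)**2 + 16768 = ((5 - 4)**2)**2 + 16768 = (1**2)**2 + 16768 = 1**2 + 16768 = 1 + 16768 = 16769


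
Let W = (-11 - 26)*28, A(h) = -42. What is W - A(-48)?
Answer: -994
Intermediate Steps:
W = -1036 (W = -37*28 = -1036)
W - A(-48) = -1036 - 1*(-42) = -1036 + 42 = -994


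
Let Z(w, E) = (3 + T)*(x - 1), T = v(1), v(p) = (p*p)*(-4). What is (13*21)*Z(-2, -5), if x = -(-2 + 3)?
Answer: 546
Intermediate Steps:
v(p) = -4*p² (v(p) = p²*(-4) = -4*p²)
T = -4 (T = -4*1² = -4*1 = -4)
x = -1 (x = -1*1 = -1)
Z(w, E) = 2 (Z(w, E) = (3 - 4)*(-1 - 1) = -1*(-2) = 2)
(13*21)*Z(-2, -5) = (13*21)*2 = 273*2 = 546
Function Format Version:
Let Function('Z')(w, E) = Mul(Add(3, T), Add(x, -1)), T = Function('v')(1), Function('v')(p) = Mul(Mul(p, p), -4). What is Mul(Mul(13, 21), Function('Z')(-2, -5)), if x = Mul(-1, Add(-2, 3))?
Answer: 546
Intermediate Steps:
Function('v')(p) = Mul(-4, Pow(p, 2)) (Function('v')(p) = Mul(Pow(p, 2), -4) = Mul(-4, Pow(p, 2)))
T = -4 (T = Mul(-4, Pow(1, 2)) = Mul(-4, 1) = -4)
x = -1 (x = Mul(-1, 1) = -1)
Function('Z')(w, E) = 2 (Function('Z')(w, E) = Mul(Add(3, -4), Add(-1, -1)) = Mul(-1, -2) = 2)
Mul(Mul(13, 21), Function('Z')(-2, -5)) = Mul(Mul(13, 21), 2) = Mul(273, 2) = 546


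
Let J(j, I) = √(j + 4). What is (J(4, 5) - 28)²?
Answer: 792 - 112*√2 ≈ 633.61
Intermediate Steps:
J(j, I) = √(4 + j)
(J(4, 5) - 28)² = (√(4 + 4) - 28)² = (√8 - 28)² = (2*√2 - 28)² = (-28 + 2*√2)²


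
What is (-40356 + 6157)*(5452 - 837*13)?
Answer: 185666371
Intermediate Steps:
(-40356 + 6157)*(5452 - 837*13) = -34199*(5452 - 10881) = -34199*(-5429) = 185666371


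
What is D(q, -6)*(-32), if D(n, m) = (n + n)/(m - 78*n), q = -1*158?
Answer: 5056/6159 ≈ 0.82091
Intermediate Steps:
q = -158
D(n, m) = 2*n/(m - 78*n) (D(n, m) = (2*n)/(m - 78*n) = 2*n/(m - 78*n))
D(q, -6)*(-32) = (2*(-158)/(-6 - 78*(-158)))*(-32) = (2*(-158)/(-6 + 12324))*(-32) = (2*(-158)/12318)*(-32) = (2*(-158)*(1/12318))*(-32) = -158/6159*(-32) = 5056/6159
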